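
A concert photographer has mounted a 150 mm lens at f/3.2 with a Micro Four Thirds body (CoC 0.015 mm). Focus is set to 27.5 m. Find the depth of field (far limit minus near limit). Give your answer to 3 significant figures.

3.22 m

Hyperfocal distance H = f²/(N·c) + f = 150²/(3.2 × 0.015) + 150 = 22500/0.048 + 150 ≈ 468900.0 mm ≈ 468.9 m.
Near limit Dn = s·(H − f)/(H + s − 2f) = 27500 × (468900.0 − 150) / (468900.0 + 27500 − 2 × 150) = 27500 × 468750.0 / 496100.0 ≈ 25983.9 mm.
Far limit Df = s·(H − f)/(H − s) = 27500 × (468900.0 − 150) / (468900.0 − 27500) = 27500 × 468750.0 / 441400.0 ≈ 29204.0 mm.
Depth of field = Df − Dn = 29204.0 − 25983.9 ≈ 3220.1 mm ≈ 3.22 m.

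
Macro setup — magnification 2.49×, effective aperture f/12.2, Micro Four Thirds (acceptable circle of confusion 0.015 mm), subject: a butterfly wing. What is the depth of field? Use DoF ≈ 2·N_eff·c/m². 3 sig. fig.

0.0590 mm

At magnification m, DoF ≈ 2·N_eff·c/m² = 2 × 12.2 × 0.015 / 2.49² = 0.366 / 6.2 ≈ 0.059 mm.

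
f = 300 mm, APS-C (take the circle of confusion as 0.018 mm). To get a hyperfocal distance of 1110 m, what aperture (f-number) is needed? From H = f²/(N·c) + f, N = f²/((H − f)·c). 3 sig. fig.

Rearrange H = f²/(N·c) + f for N: N = f² / ((H − f)·c).
N = 300² / ((1110000 − 300) × 0.018) = 90000 / 19975 ≈ 4.51.

f/4.51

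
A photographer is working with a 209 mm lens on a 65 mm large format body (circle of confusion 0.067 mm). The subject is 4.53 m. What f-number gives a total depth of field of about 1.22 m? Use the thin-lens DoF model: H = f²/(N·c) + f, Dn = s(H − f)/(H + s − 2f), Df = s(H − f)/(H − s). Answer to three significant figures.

Write h = H − f = f²/(N·c). The thin-lens limits are Dn = s·h/(h + (s−f)) and Df = s·h/(h − (s−f)), so DoF = Df − Dn = 2·s·(s−f)·h / (h² − (s−f)²).
That is a quadratic in h: DoF·h² − 2·s·(s−f)·h − DoF·(s−f)² = 0 ⇒ h = (s−f)·(s + √(s² + DoF²)) / DoF = 4321 × (4530 + √(4530² + 1220²)) / 1220 = 4321 × (4530 + 4691.41) / 1220 ≈ 32660 mm.
Then N = f²/(c·h) = 209² / (0.067 × 32660) = 43681 / 2188.2 ≈ 20.

f/20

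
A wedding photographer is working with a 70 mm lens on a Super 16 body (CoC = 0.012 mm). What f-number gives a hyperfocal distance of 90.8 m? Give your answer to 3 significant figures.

Rearrange H = f²/(N·c) + f for N: N = f² / ((H − f)·c).
N = 70² / ((90800 − 70) × 0.012) = 4900 / 1089 ≈ 4.50.

f/4.50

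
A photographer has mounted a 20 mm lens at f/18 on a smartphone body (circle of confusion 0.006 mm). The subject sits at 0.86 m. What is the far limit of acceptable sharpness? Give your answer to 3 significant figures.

Hyperfocal distance H = f²/(N·c) + f = 20²/(18 × 0.006) + 20 = 400/0.108 + 20 ≈ 3723.7 mm ≈ 3.724 m.
Far limit Df = s·(H − f)/(H − s) = 860 × (3723.7 − 20) / (3723.7 − 860) = 860 × 3703.7 / 2863.7 ≈ 1112.3 mm ≈ 1.11 m.

1.11 m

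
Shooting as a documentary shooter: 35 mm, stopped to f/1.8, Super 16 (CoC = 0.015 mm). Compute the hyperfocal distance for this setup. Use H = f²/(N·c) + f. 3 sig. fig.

Hyperfocal distance H = f²/(N·c) + f = 35²/(1.8 × 0.015) + 35 = 1225/0.027 + 35 ≈ 45405.4 mm ≈ 45.4 m.

45.4 m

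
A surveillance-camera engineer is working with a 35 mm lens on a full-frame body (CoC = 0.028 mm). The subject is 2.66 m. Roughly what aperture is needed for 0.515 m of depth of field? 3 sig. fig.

Write h = H − f = f²/(N·c). The thin-lens limits are Dn = s·h/(h + (s−f)) and Df = s·h/(h − (s−f)), so DoF = Df − Dn = 2·s·(s−f)·h / (h² − (s−f)²).
That is a quadratic in h: DoF·h² − 2·s·(s−f)·h − DoF·(s−f)² = 0 ⇒ h = (s−f)·(s + √(s² + DoF²)) / DoF = 2625 × (2660 + √(2660² + 515²)) / 515 = 2625 × (2660 + 2709.40) / 515 ≈ 27368 mm.
Then N = f²/(c·h) = 35² / (0.028 × 27368) = 1225 / 766.31 ≈ 1.60.

f/1.60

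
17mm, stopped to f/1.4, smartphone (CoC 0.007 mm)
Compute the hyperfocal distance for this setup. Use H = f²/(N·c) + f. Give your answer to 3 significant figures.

Hyperfocal distance H = f²/(N·c) + f = 17²/(1.4 × 0.007) + 17 = 289/0.0098 + 17 ≈ 29506.8 mm ≈ 29.5 m.

29.5 m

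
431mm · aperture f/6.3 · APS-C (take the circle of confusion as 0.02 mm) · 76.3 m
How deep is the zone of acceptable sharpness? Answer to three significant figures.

Hyperfocal distance H = f²/(N·c) + f = 431²/(6.3 × 0.02) + 431 = 185761/0.126 + 431 ≈ 1474724.7 mm ≈ 1475 m.
Near limit Dn = s·(H − f)/(H + s − 2f) = 76300 × (1474724.7 − 431) / (1474724.7 + 76300 − 2 × 431) = 76300 × 1474293.7 / 1550162.7 ≈ 72565.7 mm.
Far limit Df = s·(H − f)/(H − s) = 76300 × (1474724.7 − 431) / (1474724.7 − 76300) = 76300 × 1474293.7 / 1398424.7 ≈ 80439.5 mm.
Depth of field = Df − Dn = 80439.5 − 72565.7 ≈ 7873.8 mm ≈ 7.87 m.

7.87 m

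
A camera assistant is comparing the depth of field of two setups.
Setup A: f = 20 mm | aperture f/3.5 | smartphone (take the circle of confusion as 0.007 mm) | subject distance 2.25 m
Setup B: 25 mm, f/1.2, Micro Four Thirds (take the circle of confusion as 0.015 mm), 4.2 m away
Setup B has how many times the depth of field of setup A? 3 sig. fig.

1.64

Setup A: H = 20²/(3.5×0.007) + 20 ≈ 16346.5 mm; DoF = Df − Dn = 2605.94 − 1979.61 ≈ 626.33 mm.
Setup B: H = 25²/(1.2×0.015) + 25 ≈ 34747.2 mm; DoF = Df − Dn = 4774.0 − 3749.2 ≈ 1024.8 mm.
Ratio = 1024.8 / 626.33 ≈ 1.64.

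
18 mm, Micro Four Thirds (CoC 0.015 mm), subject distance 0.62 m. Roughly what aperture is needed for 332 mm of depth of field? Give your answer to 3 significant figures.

f/9

Write h = H − f = f²/(N·c). The thin-lens limits are Dn = s·h/(h + (s−f)) and Df = s·h/(h − (s−f)), so DoF = Df − Dn = 2·s·(s−f)·h / (h² − (s−f)²).
That is a quadratic in h: DoF·h² − 2·s·(s−f)·h − DoF·(s−f)² = 0 ⇒ h = (s−f)·(s + √(s² + DoF²)) / DoF = 602 × (620 + √(620² + 332²)) / 332 = 602 × (620 + 703.295) / 332 ≈ 2399.5 mm.
Then N = f²/(c·h) = 18² / (0.015 × 2399.5) = 324 / 35.992 ≈ 9.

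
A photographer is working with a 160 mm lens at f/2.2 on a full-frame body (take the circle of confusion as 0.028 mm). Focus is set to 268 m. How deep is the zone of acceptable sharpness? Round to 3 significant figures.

Hyperfocal distance H = f²/(N·c) + f = 160²/(2.2 × 0.028) + 160 = 25600/0.0616 + 160 ≈ 415744.4 mm ≈ 415.7 m.
Near limit Dn = s·(H − f)/(H + s − 2f) = 268000 × (415744.4 − 160) / (415744.4 + 268000 − 2 × 160) = 268000 × 415584.4 / 683424.4 ≈ 162968 mm.
Far limit Df = s·(H − f)/(H − s) = 268000 × (415744.4 − 160) / (415744.4 − 268000) = 268000 × 415584.4 / 147744.4 ≈ 753847 mm.
Depth of field = Df − Dn = 753847 − 162968 ≈ 590879 mm ≈ 591 m.

591 m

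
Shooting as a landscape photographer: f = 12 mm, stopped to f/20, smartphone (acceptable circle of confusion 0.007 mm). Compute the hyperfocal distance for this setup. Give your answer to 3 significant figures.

1.04 m

Hyperfocal distance H = f²/(N·c) + f = 12²/(20 × 0.007) + 12 = 144/0.14 + 12 ≈ 1040.6 mm ≈ 1.04 m.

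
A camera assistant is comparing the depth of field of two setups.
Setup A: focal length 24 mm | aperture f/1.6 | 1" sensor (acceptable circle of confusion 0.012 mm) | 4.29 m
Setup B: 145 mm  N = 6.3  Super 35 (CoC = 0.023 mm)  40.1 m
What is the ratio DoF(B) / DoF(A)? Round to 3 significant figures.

19.2

Setup A: H = 24²/(1.6×0.012) + 24 ≈ 30024.0 mm; DoF = Df − Dn = 5001.2 − 3755.9 ≈ 1245.3 mm.
Setup B: H = 145²/(6.3×0.023) + 145 ≈ 145245.1 mm; DoF = Df − Dn = 55338 − 31442 ≈ 23896 mm.
Ratio = 23896 / 1245.3 ≈ 19.2.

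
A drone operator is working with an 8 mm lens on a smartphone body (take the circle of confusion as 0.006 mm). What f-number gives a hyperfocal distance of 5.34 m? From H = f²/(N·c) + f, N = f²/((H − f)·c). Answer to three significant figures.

f/2.00

Rearrange H = f²/(N·c) + f for N: N = f² / ((H − f)·c).
N = 8² / ((5340 − 8) × 0.006) = 64 / 31.99 ≈ 2.00.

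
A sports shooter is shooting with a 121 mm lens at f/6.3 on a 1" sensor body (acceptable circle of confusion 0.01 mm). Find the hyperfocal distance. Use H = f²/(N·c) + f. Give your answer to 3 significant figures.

233 m

Hyperfocal distance H = f²/(N·c) + f = 121²/(6.3 × 0.01) + 121 = 14641/0.063 + 121 ≈ 232517.8 mm ≈ 233 m.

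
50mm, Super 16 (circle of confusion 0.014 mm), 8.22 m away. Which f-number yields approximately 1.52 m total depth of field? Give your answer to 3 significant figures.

Write h = H − f = f²/(N·c). The thin-lens limits are Dn = s·h/(h + (s−f)) and Df = s·h/(h − (s−f)), so DoF = Df − Dn = 2·s·(s−f)·h / (h² − (s−f)²).
That is a quadratic in h: DoF·h² − 2·s·(s−f)·h − DoF·(s−f)² = 0 ⇒ h = (s−f)·(s + √(s² + DoF²)) / DoF = 8170 × (8220 + √(8220² + 1520²)) / 1520 = 8170 × (8220 + 8359.35) / 1520 ≈ 89114 mm.
Then N = f²/(c·h) = 50² / (0.014 × 89114) = 2500 / 1247.6 ≈ 2.00.

f/2.00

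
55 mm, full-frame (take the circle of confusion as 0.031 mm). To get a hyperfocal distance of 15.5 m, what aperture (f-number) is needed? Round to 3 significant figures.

f/6.32

Rearrange H = f²/(N·c) + f for N: N = f² / ((H − f)·c).
N = 55² / ((15500 − 55) × 0.031) = 3025 / 478.8 ≈ 6.32.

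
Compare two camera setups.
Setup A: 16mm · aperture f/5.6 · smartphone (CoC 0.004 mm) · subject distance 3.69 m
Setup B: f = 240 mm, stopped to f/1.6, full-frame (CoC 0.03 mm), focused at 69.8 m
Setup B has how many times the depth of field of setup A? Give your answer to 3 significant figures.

3.07

Setup A: H = 16²/(5.6×0.004) + 16 ≈ 11444.6 mm; DoF = Df − Dn = 5438.3 − 2792.3 ≈ 2646.0 mm.
Setup B: H = 240²/(1.6×0.03) + 240 ≈ 1200240.0 mm; DoF = Df − Dn = 74095.0 − 65975.6 ≈ 8119.4 mm.
Ratio = 8119.4 / 2646.0 ≈ 3.07.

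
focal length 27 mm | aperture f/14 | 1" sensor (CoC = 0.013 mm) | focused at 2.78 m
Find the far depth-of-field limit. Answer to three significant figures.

Hyperfocal distance H = f²/(N·c) + f = 27²/(14 × 0.013) + 27 = 729/0.182 + 27 ≈ 4032.5 mm ≈ 4.032 m.
Far limit Df = s·(H − f)/(H − s) = 2780 × (4032.5 − 27) / (4032.5 − 2780) = 2780 × 4005.5 / 1252.5 ≈ 8890.5 mm ≈ 8.89 m.

8.89 m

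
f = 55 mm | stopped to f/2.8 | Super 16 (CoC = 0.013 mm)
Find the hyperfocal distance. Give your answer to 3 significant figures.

83.2 m

Hyperfocal distance H = f²/(N·c) + f = 55²/(2.8 × 0.013) + 55 = 3025/0.0364 + 55 ≈ 83159.4 mm ≈ 83.2 m.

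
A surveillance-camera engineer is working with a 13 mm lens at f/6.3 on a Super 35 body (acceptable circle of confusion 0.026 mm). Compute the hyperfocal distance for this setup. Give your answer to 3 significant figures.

1.04 m

Hyperfocal distance H = f²/(N·c) + f = 13²/(6.3 × 0.026) + 13 = 169/0.1638 + 13 ≈ 1044.7 mm ≈ 1.04 m.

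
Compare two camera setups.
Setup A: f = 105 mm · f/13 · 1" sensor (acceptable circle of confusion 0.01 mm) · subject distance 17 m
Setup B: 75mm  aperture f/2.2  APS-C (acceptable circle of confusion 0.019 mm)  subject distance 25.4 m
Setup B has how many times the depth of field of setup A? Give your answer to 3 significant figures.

Setup A: H = 105²/(13×0.01) + 105 ≈ 84912.7 mm; DoF = Df − Dn = 21229.2 − 14175.9 ≈ 7053.3 mm.
Setup B: H = 75²/(2.2×0.019) + 75 ≈ 134644.4 mm; DoF = Df − Dn = 31288.2 − 21377.0 ≈ 9911.2 mm.
Ratio = 9911.2 / 7053.3 ≈ 1.41.

1.41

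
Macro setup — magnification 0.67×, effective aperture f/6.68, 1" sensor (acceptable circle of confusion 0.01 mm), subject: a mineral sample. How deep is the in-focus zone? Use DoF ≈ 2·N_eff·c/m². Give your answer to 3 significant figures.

At magnification m, DoF ≈ 2·N_eff·c/m² = 2 × 6.68 × 0.01 / 0.67² = 0.1336 / 0.4489 ≈ 0.298 mm.

0.298 mm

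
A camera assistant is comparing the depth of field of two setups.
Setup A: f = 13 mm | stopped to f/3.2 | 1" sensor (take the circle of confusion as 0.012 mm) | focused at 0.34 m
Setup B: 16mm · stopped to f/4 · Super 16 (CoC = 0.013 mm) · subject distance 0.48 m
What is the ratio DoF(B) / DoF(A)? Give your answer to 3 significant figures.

Setup A: H = 13²/(3.2×0.012) + 13 ≈ 4414.0 mm; DoF = Df − Dn = 367.290 − 316.485 ≈ 50.805 mm.
Setup B: H = 16²/(4×0.013) + 16 ≈ 4939.1 mm; DoF = Df − Dn = 529.948 − 438.657 ≈ 91.291 mm.
Ratio = 91.291 / 50.805 ≈ 1.80.

1.80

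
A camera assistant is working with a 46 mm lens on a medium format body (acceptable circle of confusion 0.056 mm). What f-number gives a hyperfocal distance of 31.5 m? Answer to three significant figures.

Rearrange H = f²/(N·c) + f for N: N = f² / ((H − f)·c).
N = 46² / ((31500 − 46) × 0.056) = 2116 / 1761 ≈ 1.20.

f/1.20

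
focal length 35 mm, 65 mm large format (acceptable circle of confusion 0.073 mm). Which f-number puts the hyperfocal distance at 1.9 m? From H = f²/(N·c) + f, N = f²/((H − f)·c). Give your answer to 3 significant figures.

f/9

Rearrange H = f²/(N·c) + f for N: N = f² / ((H − f)·c).
N = 35² / ((1900 − 35) × 0.073) = 1225 / 136.1 ≈ 9.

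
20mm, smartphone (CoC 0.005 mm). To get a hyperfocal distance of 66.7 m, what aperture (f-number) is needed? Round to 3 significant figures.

f/1.20

Rearrange H = f²/(N·c) + f for N: N = f² / ((H − f)·c).
N = 20² / ((66700 − 20) × 0.005) = 400 / 333.4 ≈ 1.20.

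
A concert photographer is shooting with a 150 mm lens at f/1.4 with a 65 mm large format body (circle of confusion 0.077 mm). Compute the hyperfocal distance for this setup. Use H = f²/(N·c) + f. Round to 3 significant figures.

209 m

Hyperfocal distance H = f²/(N·c) + f = 150²/(1.4 × 0.077) + 150 = 22500/0.1078 + 150 ≈ 208869.9 mm ≈ 209 m.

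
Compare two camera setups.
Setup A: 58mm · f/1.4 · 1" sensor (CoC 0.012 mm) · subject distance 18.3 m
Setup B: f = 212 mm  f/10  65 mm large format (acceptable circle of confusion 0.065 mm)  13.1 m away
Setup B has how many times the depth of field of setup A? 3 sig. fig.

1.50

Setup A: H = 58²/(1.4×0.012) + 58 ≈ 200296.1 mm; DoF = Df − Dn = 20134.3 − 16772.0 ≈ 3362.3 mm.
Setup B: H = 212²/(10×0.065) + 212 ≈ 69356.6 mm; DoF = Df − Dn = 16101.1 − 11041.9 ≈ 5059.2 mm.
Ratio = 5059.2 / 3362.3 ≈ 1.50.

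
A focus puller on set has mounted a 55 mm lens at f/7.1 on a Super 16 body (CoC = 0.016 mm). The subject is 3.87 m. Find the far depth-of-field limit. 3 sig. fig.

Hyperfocal distance H = f²/(N·c) + f = 55²/(7.1 × 0.016) + 55 = 3025/0.1136 + 55 ≈ 26683.5 mm ≈ 26.68 m.
Far limit Df = s·(H − f)/(H − s) = 3870 × (26683.5 − 55) / (26683.5 − 3870) = 3870 × 26628.5 / 22813.5 ≈ 4517.2 mm ≈ 4.52 m.

4.52 m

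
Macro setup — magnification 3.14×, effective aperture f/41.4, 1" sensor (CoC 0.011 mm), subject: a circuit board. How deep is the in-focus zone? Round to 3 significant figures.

At magnification m, DoF ≈ 2·N_eff·c/m² = 2 × 41.4 × 0.011 / 3.14² = 0.9108 / 9.86 ≈ 0.0924 mm.

0.0924 mm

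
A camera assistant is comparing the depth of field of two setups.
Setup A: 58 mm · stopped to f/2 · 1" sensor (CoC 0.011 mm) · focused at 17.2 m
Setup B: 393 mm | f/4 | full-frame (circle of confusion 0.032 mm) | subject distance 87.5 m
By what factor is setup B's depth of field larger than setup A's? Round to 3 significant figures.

Setup A: H = 58²/(2×0.011) + 58 ≈ 152967.1 mm; DoF = Df − Dn = 19371.7 − 15466.2 ≈ 3905.5 mm.
Setup B: H = 393²/(4×0.032) + 393 ≈ 1207025.8 mm; DoF = Df − Dn = 94308 − 81609 ≈ 12699 mm.
Ratio = 12699 / 3905.5 ≈ 3.25.

3.25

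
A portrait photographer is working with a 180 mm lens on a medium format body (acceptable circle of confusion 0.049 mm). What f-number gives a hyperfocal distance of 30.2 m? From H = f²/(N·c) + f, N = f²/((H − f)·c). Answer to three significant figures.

f/22

Rearrange H = f²/(N·c) + f for N: N = f² / ((H − f)·c).
N = 180² / ((30200 − 180) × 0.049) = 32400 / 1471 ≈ 22.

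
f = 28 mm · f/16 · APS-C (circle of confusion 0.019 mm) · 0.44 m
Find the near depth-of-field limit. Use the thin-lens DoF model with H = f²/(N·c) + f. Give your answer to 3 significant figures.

Hyperfocal distance H = f²/(N·c) + f = 28²/(16 × 0.019) + 28 = 784/0.304 + 28 ≈ 2606.9 mm ≈ 2.607 m.
Near limit Dn = s·(H − f)/(H + s − 2f) = 440 × (2606.9 − 28) / (2606.9 + 440 − 2 × 28) = 440 × 2578.9 / 2990.9 ≈ 379.39 mm.

379 mm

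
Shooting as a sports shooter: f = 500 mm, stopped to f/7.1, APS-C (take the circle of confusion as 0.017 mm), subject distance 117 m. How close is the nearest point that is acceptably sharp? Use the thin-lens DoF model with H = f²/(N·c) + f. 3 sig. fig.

Hyperfocal distance H = f²/(N·c) + f = 500²/(7.1 × 0.017) + 500 = 250000/0.1207 + 500 ≈ 2071751.0 mm ≈ 2072 m.
Near limit Dn = s·(H − f)/(H + s − 2f) = 117000 × (2071751.0 − 500) / (2071751.0 + 117000 − 2 × 500) = 117000 × 2071251.0 / 2187751.0 ≈ 110770 mm ≈ 111 m.

111 m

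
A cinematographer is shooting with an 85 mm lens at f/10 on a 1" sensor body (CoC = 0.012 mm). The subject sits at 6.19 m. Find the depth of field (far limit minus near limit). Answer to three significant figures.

Hyperfocal distance H = f²/(N·c) + f = 85²/(10 × 0.012) + 85 = 7225/0.12 + 85 ≈ 60293.3 mm ≈ 60.29 m.
Near limit Dn = s·(H − f)/(H + s − 2f) = 6190 × (60293.3 − 85) / (60293.3 + 6190 − 2 × 85) = 6190 × 60208.3 / 66313.3 ≈ 5620.1 mm.
Far limit Df = s·(H − f)/(H − s) = 6190 × (60293.3 − 85) / (60293.3 − 6190) = 6190 × 60208.3 / 54103.3 ≈ 6888.5 mm.
Depth of field = Df − Dn = 6888.5 − 5620.1 ≈ 1268.4 mm ≈ 1.27 m.

1.27 m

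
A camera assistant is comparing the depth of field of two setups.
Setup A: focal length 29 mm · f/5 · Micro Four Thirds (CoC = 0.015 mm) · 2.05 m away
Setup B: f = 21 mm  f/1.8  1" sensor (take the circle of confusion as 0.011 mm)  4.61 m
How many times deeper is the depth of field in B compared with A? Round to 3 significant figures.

2.60

Setup A: H = 29²/(5×0.015) + 29 ≈ 11242.3 mm; DoF = Df − Dn = 2500.71 − 1736.95 ≈ 763.76 mm.
Setup B: H = 21²/(1.8×0.011) + 21 ≈ 22293.7 mm; DoF = Df − Dn = 5806.3 − 3822.4 ≈ 1983.9 mm.
Ratio = 1983.9 / 763.76 ≈ 2.60.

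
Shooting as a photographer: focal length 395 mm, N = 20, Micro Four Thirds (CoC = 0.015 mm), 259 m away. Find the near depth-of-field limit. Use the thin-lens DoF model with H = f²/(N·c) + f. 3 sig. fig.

173 m

Hyperfocal distance H = f²/(N·c) + f = 395²/(20 × 0.015) + 395 = 156025/0.3 + 395 ≈ 520478.3 mm ≈ 520.5 m.
Near limit Dn = s·(H − f)/(H + s − 2f) = 259000 × (520478.3 − 395) / (520478.3 + 259000 − 2 × 395) = 259000 × 520083.3 / 778688.3 ≈ 172985 mm ≈ 173 m.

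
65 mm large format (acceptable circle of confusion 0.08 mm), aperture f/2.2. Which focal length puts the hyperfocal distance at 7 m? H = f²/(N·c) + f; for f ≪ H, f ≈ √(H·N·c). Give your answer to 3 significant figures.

From H = f²/(N·c) + f, with f ≪ H: f ≈ √(H·N·c) = √(7000 × 2.2 × 0.08) = √1232.0 ≈ 35.10 mm.
Exact: f² + N·c·f − N·c·H = 0 ⇒ f = (−N·c + √((N·c)² + 4·N·c·H))/2 = (−0.176 + √4928.0)/2 ≈ 35.012 mm ≈ 35.0 mm.

35.0 mm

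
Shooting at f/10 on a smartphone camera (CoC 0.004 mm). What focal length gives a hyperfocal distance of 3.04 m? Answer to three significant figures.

From H = f²/(N·c) + f, with f ≪ H: f ≈ √(H·N·c) = √(3040 × 10 × 0.004) = √121.60 ≈ 11.03 mm.
The +f correction barely moves this — solving exactly, f² + N·c·f − N·c·H = 0 ⇒ f = (−N·c + √((N·c)² + 4·N·c·H))/2 = (−0.04 + √486.40)/2 ≈ 11.007 mm, so f ≈ 11.0 mm.

11.0 mm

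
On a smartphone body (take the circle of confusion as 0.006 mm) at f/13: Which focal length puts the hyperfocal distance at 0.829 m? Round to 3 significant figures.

From H = f²/(N·c) + f, with f ≪ H: f ≈ √(H·N·c) = √(829 × 13 × 0.006) = √64.662 ≈ 8.041 mm.
Exact: f² + N·c·f − N·c·H = 0 ⇒ f = (−N·c + √((N·c)² + 4·N·c·H))/2 = (−0.078 + √258.65)/2 ≈ 8.0024 mm ≈ 8.00 mm.

8.00 mm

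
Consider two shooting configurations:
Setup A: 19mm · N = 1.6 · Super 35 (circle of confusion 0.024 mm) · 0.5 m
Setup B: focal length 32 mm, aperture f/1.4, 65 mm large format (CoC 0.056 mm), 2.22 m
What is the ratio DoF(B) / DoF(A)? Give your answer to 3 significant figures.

14.9

Setup A: H = 19²/(1.6×0.024) + 19 ≈ 9420.0 mm; DoF = Df − Dn = 526.962 − 475.663 ≈ 51.299 mm.
Setup B: H = 32²/(1.4×0.056) + 32 ≈ 13093.2 mm; DoF = Df − Dn = 2666.73 − 1901.47 ≈ 765.26 mm.
Ratio = 765.26 / 51.299 ≈ 14.9.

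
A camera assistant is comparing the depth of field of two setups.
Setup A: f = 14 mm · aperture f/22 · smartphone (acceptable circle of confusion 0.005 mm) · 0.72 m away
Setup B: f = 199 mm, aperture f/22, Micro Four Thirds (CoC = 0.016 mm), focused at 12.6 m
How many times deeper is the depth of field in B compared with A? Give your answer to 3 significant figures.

4.15

Setup A: H = 14²/(22×0.005) + 14 ≈ 1795.8 mm; DoF = Df − Dn = 1192.50 − 515.68 ≈ 676.82 mm.
Setup B: H = 199²/(22×0.016) + 199 ≈ 112701.8 mm; DoF = Df − Dn = 14160.9 − 11349.0 ≈ 2811.9 mm.
Ratio = 2811.9 / 676.82 ≈ 4.15.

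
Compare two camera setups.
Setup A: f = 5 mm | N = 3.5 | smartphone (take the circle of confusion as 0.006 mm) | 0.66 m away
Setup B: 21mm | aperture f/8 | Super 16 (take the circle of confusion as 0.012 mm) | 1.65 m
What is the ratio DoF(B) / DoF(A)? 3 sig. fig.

1.29

Setup A: H = 5²/(3.5×0.006) + 5 ≈ 1195.5 mm; DoF = Df − Dn = 1467.3 − 425.8 ≈ 1041.5 mm.
Setup B: H = 21²/(8×0.012) + 21 ≈ 4614.8 mm; DoF = Df − Dn = 2556.6 − 1218.1 ≈ 1338.5 mm.
Ratio = 1338.5 / 1041.5 ≈ 1.29.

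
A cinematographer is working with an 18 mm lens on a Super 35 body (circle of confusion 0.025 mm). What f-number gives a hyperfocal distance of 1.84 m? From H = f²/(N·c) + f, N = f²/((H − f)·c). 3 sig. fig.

f/7.11

Rearrange H = f²/(N·c) + f for N: N = f² / ((H − f)·c).
N = 18² / ((1840 − 18) × 0.025) = 324 / 45.55 ≈ 7.11.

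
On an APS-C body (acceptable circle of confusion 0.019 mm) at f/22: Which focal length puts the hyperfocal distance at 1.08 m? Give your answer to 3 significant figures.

From H = f²/(N·c) + f, with f ≪ H: f ≈ √(H·N·c) = √(1080 × 22 × 0.019) = √451.44 ≈ 21.25 mm.
Exact: f² + N·c·f − N·c·H = 0 ⇒ f = (−N·c + √((N·c)² + 4·N·c·H))/2 = (−0.418 + √1805.9)/2 ≈ 21.039 mm ≈ 21.0 mm.

21.0 mm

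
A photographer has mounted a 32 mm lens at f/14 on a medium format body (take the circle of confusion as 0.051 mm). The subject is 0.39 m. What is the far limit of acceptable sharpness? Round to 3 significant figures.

Hyperfocal distance H = f²/(N·c) + f = 32²/(14 × 0.051) + 32 = 1024/0.714 + 32 ≈ 1466.2 mm ≈ 1.466 m.
Far limit Df = s·(H − f)/(H − s) = 390 × (1466.2 − 32) / (1466.2 − 390) = 390 × 1434.2 / 1076.2 ≈ 519.74 mm ≈ 0.520 m.

0.520 m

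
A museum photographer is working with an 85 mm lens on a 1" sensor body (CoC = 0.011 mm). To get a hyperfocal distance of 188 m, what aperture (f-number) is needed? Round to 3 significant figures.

Rearrange H = f²/(N·c) + f for N: N = f² / ((H − f)·c).
N = 85² / ((188000 − 85) × 0.011) = 7225 / 2067 ≈ 3.50.

f/3.50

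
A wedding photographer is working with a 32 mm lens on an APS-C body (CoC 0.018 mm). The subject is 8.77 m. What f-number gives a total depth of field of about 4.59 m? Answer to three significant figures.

f/1.60

Write h = H − f = f²/(N·c). The thin-lens limits are Dn = s·h/(h + (s−f)) and Df = s·h/(h − (s−f)), so DoF = Df − Dn = 2·s·(s−f)·h / (h² − (s−f)²).
That is a quadratic in h: DoF·h² − 2·s·(s−f)·h − DoF·(s−f)² = 0 ⇒ h = (s−f)·(s + √(s² + DoF²)) / DoF = 8738 × (8770 + √(8770² + 4590²)) / 4590 = 8738 × (8770 + 9898.54) / 4590 ≈ 35539 mm.
Then N = f²/(c·h) = 32² / (0.018 × 35539) = 1024 / 639.71 ≈ 1.60.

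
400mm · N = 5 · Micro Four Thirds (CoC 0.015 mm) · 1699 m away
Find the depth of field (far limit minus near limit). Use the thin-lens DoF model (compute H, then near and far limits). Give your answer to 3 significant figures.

Hyperfocal distance H = f²/(N·c) + f = 400²/(5 × 0.015) + 400 = 160000/0.075 + 400 ≈ 2133733.3 mm ≈ 2134 m.
Near limit Dn = s·(H − f)/(H + s − 2f) = 1699000 × (2133733.3 − 400) / (2133733.3 + 1699000 − 2 × 400) = 1699000 × 2133333.3 / 3831933.3 ≈ 945876 mm.
Far limit Df = s·(H − f)/(H − s) = 1699000 × (2133733.3 − 400) / (2133733.3 − 1699000) = 1699000 × 2133333.3 / 434733.3 ≈ 8337372 mm.
Depth of field = Df − Dn = 8337372 − 945876 ≈ 7391496 mm ≈ 7390 m.

7390 m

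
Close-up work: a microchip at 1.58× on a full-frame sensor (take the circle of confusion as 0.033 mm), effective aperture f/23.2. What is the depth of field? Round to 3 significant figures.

0.613 mm

At magnification m, DoF ≈ 2·N_eff·c/m² = 2 × 23.2 × 0.033 / 1.58² = 1.531 / 2.496 ≈ 0.613 mm.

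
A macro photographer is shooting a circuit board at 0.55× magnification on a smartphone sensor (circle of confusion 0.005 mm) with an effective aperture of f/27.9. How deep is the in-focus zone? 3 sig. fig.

0.922 mm

At magnification m, DoF ≈ 2·N_eff·c/m² = 2 × 27.9 × 0.005 / 0.55² = 0.279 / 0.3025 ≈ 0.922 mm.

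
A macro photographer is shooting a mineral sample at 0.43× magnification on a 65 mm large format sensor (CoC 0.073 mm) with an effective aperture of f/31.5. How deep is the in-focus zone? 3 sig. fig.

24.9 mm

At magnification m, DoF ≈ 2·N_eff·c/m² = 2 × 31.5 × 0.073 / 0.43² = 4.599 / 0.1849 ≈ 24.9 mm.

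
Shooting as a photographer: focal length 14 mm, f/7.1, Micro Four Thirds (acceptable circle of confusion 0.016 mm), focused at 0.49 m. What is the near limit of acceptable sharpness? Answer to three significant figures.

Hyperfocal distance H = f²/(N·c) + f = 14²/(7.1 × 0.016) + 14 = 196/0.1136 + 14 ≈ 1739.4 mm ≈ 1.739 m.
Near limit Dn = s·(H − f)/(H + s − 2f) = 490 × (1739.4 − 14) / (1739.4 + 490 − 2 × 14) = 490 × 1725.4 / 2201.4 ≈ 384.05 mm.

384 mm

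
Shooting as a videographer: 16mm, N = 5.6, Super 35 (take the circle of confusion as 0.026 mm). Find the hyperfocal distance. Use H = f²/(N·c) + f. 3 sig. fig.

1.77 m

Hyperfocal distance H = f²/(N·c) + f = 16²/(5.6 × 0.026) + 16 = 256/0.1456 + 16 ≈ 1774.2 mm ≈ 1.77 m.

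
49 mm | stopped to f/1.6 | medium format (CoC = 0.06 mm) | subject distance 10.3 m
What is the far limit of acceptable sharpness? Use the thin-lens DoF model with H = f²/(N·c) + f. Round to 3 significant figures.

17.5 m

Hyperfocal distance H = f²/(N·c) + f = 49²/(1.6 × 0.06) + 49 = 2401/0.096 + 49 ≈ 25059.4 mm ≈ 25.06 m.
Far limit Df = s·(H − f)/(H − s) = 10300 × (25059.4 − 49) / (25059.4 − 10300) = 10300 × 25010.4 / 14759.4 ≈ 17454 mm ≈ 17.5 m.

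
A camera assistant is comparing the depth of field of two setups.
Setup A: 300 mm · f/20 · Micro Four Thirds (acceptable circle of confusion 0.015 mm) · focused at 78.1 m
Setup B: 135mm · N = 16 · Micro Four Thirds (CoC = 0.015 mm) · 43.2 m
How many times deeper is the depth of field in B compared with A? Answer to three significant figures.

1.66

Setup A: H = 300²/(20×0.015) + 300 ≈ 300300.0 mm; DoF = Df − Dn = 105446 − 62017 ≈ 43429 mm.
Setup B: H = 135²/(16×0.015) + 135 ≈ 76072.5 mm; DoF = Df − Dn = 99795 − 27567 ≈ 72228 mm.
Ratio = 72228 / 43429 ≈ 1.66.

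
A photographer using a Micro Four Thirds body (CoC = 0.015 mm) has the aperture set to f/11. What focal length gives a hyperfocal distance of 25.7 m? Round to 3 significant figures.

From H = f²/(N·c) + f, with f ≪ H: f ≈ √(H·N·c) = √(25700 × 11 × 0.015) = √4240.5 ≈ 65.12 mm.
Exact: f² + N·c·f − N·c·H = 0 ⇒ f = (−N·c + √((N·c)² + 4·N·c·H))/2 = (−0.165 + √16962)/2 ≈ 65.037 mm ≈ 65.0 mm.

65.0 mm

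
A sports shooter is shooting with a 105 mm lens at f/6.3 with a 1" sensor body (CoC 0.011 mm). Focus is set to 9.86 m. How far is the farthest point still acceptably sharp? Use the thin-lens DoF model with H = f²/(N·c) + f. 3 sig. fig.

10.5 m

Hyperfocal distance H = f²/(N·c) + f = 105²/(6.3 × 0.011) + 105 = 11025/0.0693 + 105 ≈ 159195.9 mm ≈ 159.2 m.
Far limit Df = s·(H − f)/(H − s) = 9860 × (159195.9 − 105) / (159195.9 − 9860) = 9860 × 159090.9 / 149335.9 ≈ 10504 mm ≈ 10.5 m.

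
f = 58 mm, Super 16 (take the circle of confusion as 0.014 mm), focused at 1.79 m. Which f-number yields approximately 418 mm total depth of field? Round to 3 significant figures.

Write h = H − f = f²/(N·c). The thin-lens limits are Dn = s·h/(h + (s−f)) and Df = s·h/(h − (s−f)), so DoF = Df − Dn = 2·s·(s−f)·h / (h² − (s−f)²).
That is a quadratic in h: DoF·h² − 2·s·(s−f)·h − DoF·(s−f)² = 0 ⇒ h = (s−f)·(s + √(s² + DoF²)) / DoF = 1732 × (1790 + √(1790² + 418²)) / 418 = 1732 × (1790 + 1838.16) / 418 ≈ 15033 mm.
Then N = f²/(c·h) = 58² / (0.014 × 15033) = 3364 / 210.47 ≈ 16.

f/16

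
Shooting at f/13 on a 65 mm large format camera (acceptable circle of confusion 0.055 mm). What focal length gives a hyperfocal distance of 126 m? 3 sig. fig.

300 mm

From H = f²/(N·c) + f, with f ≪ H: f ≈ √(H·N·c) = √(126000 × 13 × 0.055) = √90090 ≈ 300.1 mm.
The +f correction barely moves this — solving exactly, f² + N·c·f − N·c·H = 0 ⇒ f = (−N·c + √((N·c)² + 4·N·c·H))/2 = (−0.715 + √360361)/2 ≈ 299.79 mm, so f ≈ 300 mm.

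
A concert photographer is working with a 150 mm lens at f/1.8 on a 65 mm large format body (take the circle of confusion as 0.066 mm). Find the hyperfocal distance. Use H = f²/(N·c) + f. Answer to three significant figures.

Hyperfocal distance H = f²/(N·c) + f = 150²/(1.8 × 0.066) + 150 = 22500/0.1188 + 150 ≈ 189543.9 mm ≈ 190 m.

190 m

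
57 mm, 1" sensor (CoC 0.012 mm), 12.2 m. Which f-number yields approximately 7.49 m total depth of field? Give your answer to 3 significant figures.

Write h = H − f = f²/(N·c). The thin-lens limits are Dn = s·h/(h + (s−f)) and Df = s·h/(h − (s−f)), so DoF = Df − Dn = 2·s·(s−f)·h / (h² − (s−f)²).
That is a quadratic in h: DoF·h² − 2·s·(s−f)·h − DoF·(s−f)² = 0 ⇒ h = (s−f)·(s + √(s² + DoF²)) / DoF = 12143 × (12200 + √(12200² + 7490²)) / 7490 = 12143 × (12200 + 14315.7) / 7490 ≈ 42988 mm.
Then N = f²/(c·h) = 57² / (0.012 × 42988) = 3249 / 515.86 ≈ 6.30.

f/6.30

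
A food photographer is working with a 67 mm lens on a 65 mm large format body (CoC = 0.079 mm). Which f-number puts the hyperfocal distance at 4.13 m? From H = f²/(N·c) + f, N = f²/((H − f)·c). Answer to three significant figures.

Rearrange H = f²/(N·c) + f for N: N = f² / ((H − f)·c).
N = 67² / ((4130 − 67) × 0.079) = 4489 / 321.0 ≈ 14.

f/14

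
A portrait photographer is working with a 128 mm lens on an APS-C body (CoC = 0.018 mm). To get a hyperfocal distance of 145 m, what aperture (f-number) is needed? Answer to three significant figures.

Rearrange H = f²/(N·c) + f for N: N = f² / ((H − f)·c).
N = 128² / ((145000 − 128) × 0.018) = 16384 / 2608 ≈ 6.28.

f/6.28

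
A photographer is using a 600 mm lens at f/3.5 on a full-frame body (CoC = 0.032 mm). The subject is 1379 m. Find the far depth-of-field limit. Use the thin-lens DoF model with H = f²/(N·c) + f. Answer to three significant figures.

2410 m

Hyperfocal distance H = f²/(N·c) + f = 600²/(3.5 × 0.032) + 600 = 360000/0.112 + 600 ≈ 3214885.7 mm ≈ 3215 m.
Far limit Df = s·(H − f)/(H − s) = 1379000 × (3214885.7 − 600) / (3214885.7 − 1379000) = 1379000 × 3214285.7 / 1835885.7 ≈ 2414366 mm ≈ 2410 m.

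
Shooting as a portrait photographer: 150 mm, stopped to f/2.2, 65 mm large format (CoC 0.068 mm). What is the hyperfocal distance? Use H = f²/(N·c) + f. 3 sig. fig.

Hyperfocal distance H = f²/(N·c) + f = 150²/(2.2 × 0.068) + 150 = 22500/0.1496 + 150 ≈ 150551.1 mm ≈ 151 m.

151 m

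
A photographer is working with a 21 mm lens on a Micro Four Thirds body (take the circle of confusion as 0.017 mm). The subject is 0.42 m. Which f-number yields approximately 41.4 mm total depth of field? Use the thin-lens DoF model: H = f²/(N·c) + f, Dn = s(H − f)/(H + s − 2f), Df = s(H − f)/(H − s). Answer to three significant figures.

Write h = H − f = f²/(N·c). The thin-lens limits are Dn = s·h/(h + (s−f)) and Df = s·h/(h − (s−f)), so DoF = Df − Dn = 2·s·(s−f)·h / (h² − (s−f)²).
That is a quadratic in h: DoF·h² − 2·s·(s−f)·h − DoF·(s−f)² = 0 ⇒ h = (s−f)·(s + √(s² + DoF²)) / DoF = 399 × (420 + √(420² + 41.4²)) / 41.4 = 399 × (420 + 422.035) / 41.4 ≈ 8115.3 mm.
Then N = f²/(c·h) = 21² / (0.017 × 8115.3) = 441 / 137.96 ≈ 3.20.

f/3.20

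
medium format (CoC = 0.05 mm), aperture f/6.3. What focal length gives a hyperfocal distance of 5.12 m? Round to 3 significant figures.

40.0 mm

From H = f²/(N·c) + f, with f ≪ H: f ≈ √(H·N·c) = √(5120 × 6.3 × 0.05) = √1612.8 ≈ 40.16 mm.
Exact: f² + N·c·f − N·c·H = 0 ⇒ f = (−N·c + √((N·c)² + 4·N·c·H))/2 = (−0.315 + √6451.3)/2 ≈ 40.002 mm ≈ 40.0 mm.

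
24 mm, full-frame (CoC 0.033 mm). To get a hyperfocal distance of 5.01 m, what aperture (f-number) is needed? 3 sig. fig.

Rearrange H = f²/(N·c) + f for N: N = f² / ((H − f)·c).
N = 24² / ((5010 − 24) × 0.033) = 576 / 164.5 ≈ 3.50.

f/3.50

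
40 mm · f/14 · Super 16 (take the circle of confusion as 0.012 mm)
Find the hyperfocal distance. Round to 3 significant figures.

Hyperfocal distance H = f²/(N·c) + f = 40²/(14 × 0.012) + 40 = 1600/0.168 + 40 ≈ 9563.8 mm ≈ 9.56 m.

9.56 m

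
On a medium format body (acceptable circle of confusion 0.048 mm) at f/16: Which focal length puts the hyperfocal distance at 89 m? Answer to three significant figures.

From H = f²/(N·c) + f, with f ≪ H: f ≈ √(H·N·c) = √(89000 × 16 × 0.048) = √68352 ≈ 261.4 mm.
The +f correction barely moves this — solving exactly, f² + N·c·f − N·c·H = 0 ⇒ f = (−N·c + √((N·c)² + 4·N·c·H))/2 = (−0.768 + √273409)/2 ≈ 261.06 mm, so f ≈ 261 mm.

261 mm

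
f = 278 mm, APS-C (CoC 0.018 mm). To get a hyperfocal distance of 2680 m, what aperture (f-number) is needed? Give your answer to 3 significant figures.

Rearrange H = f²/(N·c) + f for N: N = f² / ((H − f)·c).
N = 278² / ((2680000 − 278) × 0.018) = 77284 / 48235 ≈ 1.60.

f/1.60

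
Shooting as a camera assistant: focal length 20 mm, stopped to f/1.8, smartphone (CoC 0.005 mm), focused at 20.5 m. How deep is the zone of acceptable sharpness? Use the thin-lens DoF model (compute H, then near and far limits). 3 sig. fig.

24.0 m

Hyperfocal distance H = f²/(N·c) + f = 20²/(1.8 × 0.005) + 20 = 400/0.009 + 20 ≈ 44464.4 mm ≈ 44.46 m.
Near limit Dn = s·(H − f)/(H + s − 2f) = 20500 × (44464.4 − 20) / (44464.4 + 20500 − 2 × 20) = 20500 × 44444.4 / 64924.4 ≈ 14033 mm.
Far limit Df = s·(H − f)/(H − s) = 20500 × (44464.4 − 20) / (44464.4 − 20500) = 20500 × 44444.4 / 23964.4 ≈ 38019 mm.
Depth of field = Df − Dn = 38019 − 14033 ≈ 23986 mm ≈ 24.0 m.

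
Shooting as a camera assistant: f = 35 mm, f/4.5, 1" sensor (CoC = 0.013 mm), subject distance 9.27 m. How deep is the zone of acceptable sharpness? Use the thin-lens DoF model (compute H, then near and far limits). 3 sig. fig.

10.2 m

Hyperfocal distance H = f²/(N·c) + f = 35²/(4.5 × 0.013) + 35 = 1225/0.0585 + 35 ≈ 20975.2 mm ≈ 20.98 m.
Near limit Dn = s·(H − f)/(H + s − 2f) = 9270 × (20975.2 − 35) / (20975.2 + 9270 − 2 × 35) = 9270 × 20940.2 / 30175.2 ≈ 6433 mm.
Far limit Df = s·(H − f)/(H − s) = 9270 × (20975.2 − 35) / (20975.2 − 9270) = 9270 × 20940.2 / 11705.2 ≈ 16584 mm.
Depth of field = Df − Dn = 16584 − 6433 ≈ 10151 mm ≈ 10.2 m.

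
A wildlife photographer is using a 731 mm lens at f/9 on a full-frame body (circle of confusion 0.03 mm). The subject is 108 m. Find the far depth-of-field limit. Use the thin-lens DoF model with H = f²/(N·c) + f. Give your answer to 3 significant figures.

Hyperfocal distance H = f²/(N·c) + f = 731²/(9 × 0.03) + 731 = 534361/0.27 + 731 ≈ 1979845.8 mm ≈ 1980 m.
Far limit Df = s·(H − f)/(H − s) = 108000 × (1979845.8 − 731) / (1979845.8 − 108000) = 108000 × 1979114.8 / 1871845.8 ≈ 114189 mm ≈ 114 m.

114 m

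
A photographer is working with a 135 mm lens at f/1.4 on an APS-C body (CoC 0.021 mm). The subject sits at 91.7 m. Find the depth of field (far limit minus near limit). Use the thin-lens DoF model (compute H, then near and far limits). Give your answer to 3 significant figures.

Hyperfocal distance H = f²/(N·c) + f = 135²/(1.4 × 0.021) + 135 = 18225/0.0294 + 135 ≈ 620033.0 mm ≈ 620.0 m.
Near limit Dn = s·(H − f)/(H + s − 2f) = 91700 × (620033.0 − 135) / (620033.0 + 91700 − 2 × 135) = 91700 × 619898.0 / 711463.0 ≈ 79898 mm.
Far limit Df = s·(H − f)/(H − s) = 91700 × (620033.0 − 135) / (620033.0 − 91700) = 91700 × 619898.0 / 528333.0 ≈ 107592 mm.
Depth of field = Df − Dn = 107592 − 79898 ≈ 27694 mm ≈ 27.7 m.

27.7 m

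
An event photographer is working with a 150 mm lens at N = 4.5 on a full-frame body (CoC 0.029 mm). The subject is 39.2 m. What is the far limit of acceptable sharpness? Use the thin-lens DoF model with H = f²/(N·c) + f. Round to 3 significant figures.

Hyperfocal distance H = f²/(N·c) + f = 150²/(4.5 × 0.029) + 150 = 22500/0.1305 + 150 ≈ 172563.8 mm ≈ 172.6 m.
Far limit Df = s·(H − f)/(H − s) = 39200 × (172563.8 − 150) / (172563.8 − 39200) = 39200 × 172413.8 / 133363.8 ≈ 50678 mm ≈ 50.7 m.

50.7 m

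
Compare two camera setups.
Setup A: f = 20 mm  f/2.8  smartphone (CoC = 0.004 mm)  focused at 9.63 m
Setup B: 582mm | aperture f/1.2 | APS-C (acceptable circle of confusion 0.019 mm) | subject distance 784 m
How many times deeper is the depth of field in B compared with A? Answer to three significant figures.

Setup A: H = 20²/(2.8×0.004) + 20 ≈ 35734.3 mm; DoF = Df − Dn = 13175.2 − 7588.2 ≈ 5587.0 mm.
Setup B: H = 582²/(1.2×0.019) + 582 ≈ 14856897.8 mm; DoF = Df − Dn = 827644 − 744728 ≈ 82916 mm.
Ratio = 82916 / 5587.0 ≈ 14.8.

14.8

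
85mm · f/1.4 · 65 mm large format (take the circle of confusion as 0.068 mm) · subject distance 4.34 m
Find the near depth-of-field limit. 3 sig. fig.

Hyperfocal distance H = f²/(N·c) + f = 85²/(1.4 × 0.068) + 85 = 7225/0.0952 + 85 ≈ 75977.9 mm ≈ 75.98 m.
Near limit Dn = s·(H − f)/(H + s − 2f) = 4340 × (75977.9 − 85) / (75977.9 + 4340 − 2 × 85) = 4340 × 75892.9 / 80147.9 ≈ 4109.6 mm ≈ 4.11 m.

4.11 m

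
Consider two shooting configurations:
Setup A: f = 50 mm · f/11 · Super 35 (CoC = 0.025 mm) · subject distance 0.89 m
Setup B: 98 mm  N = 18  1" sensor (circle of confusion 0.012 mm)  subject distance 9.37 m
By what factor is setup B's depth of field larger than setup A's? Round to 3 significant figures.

Setup A: H = 50²/(11×0.025) + 50 ≈ 9140.9 mm; DoF = Df − Dn = 980.61 − 814.72 ≈ 165.89 mm.
Setup B: H = 98²/(18×0.012) + 98 ≈ 44561.0 mm; DoF = Df − Dn = 11838.8 − 7753.2 ≈ 4085.6 mm.
Ratio = 4085.6 / 165.89 ≈ 24.6.

24.6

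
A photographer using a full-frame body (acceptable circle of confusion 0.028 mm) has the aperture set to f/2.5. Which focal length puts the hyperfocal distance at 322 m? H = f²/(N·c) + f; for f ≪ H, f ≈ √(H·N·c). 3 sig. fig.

From H = f²/(N·c) + f, with f ≪ H: f ≈ √(H·N·c) = √(322000 × 2.5 × 0.028) = √22540 ≈ 150.1 mm.
The +f correction barely moves this — solving exactly, f² + N·c·f − N·c·H = 0 ⇒ f = (−N·c + √((N·c)² + 4·N·c·H))/2 = (−0.07 + √90160)/2 ≈ 150.10 mm, so f ≈ 150 mm.

150 mm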